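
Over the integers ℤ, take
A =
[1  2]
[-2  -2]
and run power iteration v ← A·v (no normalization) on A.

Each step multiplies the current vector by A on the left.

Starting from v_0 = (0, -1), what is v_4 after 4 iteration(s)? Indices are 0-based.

v_0 = (0, -1).
v_1 = A·v_0 = (-2, 2).
v_2 = A·v_1 = (2, 0).
v_3 = A·v_2 = (2, -4).
v_4 = A·v_3 = (-6, 4).

v_4 = (-6, 4)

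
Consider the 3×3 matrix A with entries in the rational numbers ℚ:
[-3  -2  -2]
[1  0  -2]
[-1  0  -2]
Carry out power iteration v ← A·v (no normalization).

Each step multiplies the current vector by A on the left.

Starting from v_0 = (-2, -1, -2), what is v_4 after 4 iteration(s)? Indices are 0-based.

v_4 = (-804, 4, -404)

v_0 = (-2, -1, -2).
v_1 = A·v_0 = (12, 2, 6).
v_2 = A·v_1 = (-52, 0, -24).
v_3 = A·v_2 = (204, -4, 100).
v_4 = A·v_3 = (-804, 4, -404).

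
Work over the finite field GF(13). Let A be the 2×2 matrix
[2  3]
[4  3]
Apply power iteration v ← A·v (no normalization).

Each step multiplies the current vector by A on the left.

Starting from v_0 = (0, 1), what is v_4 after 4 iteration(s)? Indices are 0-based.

v_0 = (0, 1).
v_1 = A·v_0 = (3, 3).
v_2 = A·v_1 = (2, 8).
v_3 = A·v_2 = (2, 6).
v_4 = A·v_3 = (9, 0).

v_4 = (9, 0)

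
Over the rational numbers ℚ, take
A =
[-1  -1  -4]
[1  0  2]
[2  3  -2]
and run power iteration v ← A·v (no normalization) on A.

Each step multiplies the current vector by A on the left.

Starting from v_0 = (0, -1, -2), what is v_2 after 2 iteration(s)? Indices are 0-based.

v_0 = (0, -1, -2).
v_1 = A·v_0 = (9, -4, 1).
v_2 = A·v_1 = (-9, 11, 4).

v_2 = (-9, 11, 4)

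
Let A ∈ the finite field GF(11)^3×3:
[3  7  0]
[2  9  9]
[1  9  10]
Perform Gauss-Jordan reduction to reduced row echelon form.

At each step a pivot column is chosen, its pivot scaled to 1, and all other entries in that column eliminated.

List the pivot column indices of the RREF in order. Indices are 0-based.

[1] R0 /= 3  ⇒  (1, 6, 0)
     R1 -= 2·R0  ⇒  (0, 8, 9)
     R2 -= 1·R0  ⇒  (0, 3, 10)
[2] R1 /= 8  ⇒  (0, 1, 8)
     R0 -= 6·R1  ⇒  (1, 0, 7)
     R2 -= 3·R1  ⇒  (0, 0, 8)
[3] R2 /= 8  ⇒  (0, 0, 1)
     R0 -= 7·R2  ⇒  (1, 0, 0)
     R1 -= 8·R2  ⇒  (0, 1, 0)

pivot columns: 0, 1, 2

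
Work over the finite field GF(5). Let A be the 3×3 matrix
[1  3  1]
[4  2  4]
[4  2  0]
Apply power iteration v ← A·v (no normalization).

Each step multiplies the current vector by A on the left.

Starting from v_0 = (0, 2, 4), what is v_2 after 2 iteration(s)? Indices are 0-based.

v_0 = (0, 2, 4).
v_1 = A·v_0 = (0, 0, 4).
v_2 = A·v_1 = (4, 1, 0).

v_2 = (4, 1, 0)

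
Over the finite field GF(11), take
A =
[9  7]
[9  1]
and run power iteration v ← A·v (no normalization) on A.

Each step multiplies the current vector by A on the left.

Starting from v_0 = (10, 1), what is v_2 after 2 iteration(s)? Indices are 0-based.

v_0 = (10, 1).
v_1 = A·v_0 = (9, 3).
v_2 = A·v_1 = (3, 7).

v_2 = (3, 7)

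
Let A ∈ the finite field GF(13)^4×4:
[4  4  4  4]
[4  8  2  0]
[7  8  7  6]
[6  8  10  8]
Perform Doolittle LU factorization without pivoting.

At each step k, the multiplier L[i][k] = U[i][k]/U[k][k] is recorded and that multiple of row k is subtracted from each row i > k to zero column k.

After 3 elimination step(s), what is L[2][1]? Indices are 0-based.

L[2][1] = 10

[col 0] pivot 4
  R1 -= 1*R0 → (0, 4, 11, 9)  (L[1][0] := 1)
  R2 -= 5*R0 → (0, 1, 0, 12)  (L[2][0] := 5)
  R3 -= 8*R0 → (0, 2, 4, 2)  (L[3][0] := 8)
[col 1] pivot 4
  R2 -= 10*R1 → (0, 0, 7, 0)  (L[2][1] := 10)
  R3 -= 7*R1 → (0, 0, 5, 4)  (L[3][1] := 7)
[col 2] pivot 7
  R3 -= 10*R2 → (0, 0, 0, 4)  (L[3][2] := 10)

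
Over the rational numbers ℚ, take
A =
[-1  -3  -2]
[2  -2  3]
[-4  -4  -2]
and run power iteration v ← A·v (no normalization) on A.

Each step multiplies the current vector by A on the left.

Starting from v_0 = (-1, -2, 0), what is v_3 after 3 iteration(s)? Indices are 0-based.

v_0 = (-1, -2, 0).
v_1 = A·v_0 = (7, 2, 12).
v_2 = A·v_1 = (-37, 46, -60).
v_3 = A·v_2 = (19, -346, 84).

v_3 = (19, -346, 84)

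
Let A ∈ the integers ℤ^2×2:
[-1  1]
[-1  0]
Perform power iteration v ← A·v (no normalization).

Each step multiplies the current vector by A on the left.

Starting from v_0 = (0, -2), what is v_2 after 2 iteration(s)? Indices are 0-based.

v_2 = (2, 2)

v_0 = (0, -2).
v_1 = A·v_0 = (-2, 0).
v_2 = A·v_1 = (2, 2).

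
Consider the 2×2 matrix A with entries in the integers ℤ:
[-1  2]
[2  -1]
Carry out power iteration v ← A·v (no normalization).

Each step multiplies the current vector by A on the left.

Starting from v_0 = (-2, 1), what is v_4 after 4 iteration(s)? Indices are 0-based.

v_0 = (-2, 1).
v_1 = A·v_0 = (4, -5).
v_2 = A·v_1 = (-14, 13).
v_3 = A·v_2 = (40, -41).
v_4 = A·v_3 = (-122, 121).

v_4 = (-122, 121)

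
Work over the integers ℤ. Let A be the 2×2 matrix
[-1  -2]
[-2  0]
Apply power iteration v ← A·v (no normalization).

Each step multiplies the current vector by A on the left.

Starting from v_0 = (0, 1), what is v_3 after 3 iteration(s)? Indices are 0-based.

v_3 = (-10, -4)

v_0 = (0, 1).
v_1 = A·v_0 = (-2, 0).
v_2 = A·v_1 = (2, 4).
v_3 = A·v_2 = (-10, -4).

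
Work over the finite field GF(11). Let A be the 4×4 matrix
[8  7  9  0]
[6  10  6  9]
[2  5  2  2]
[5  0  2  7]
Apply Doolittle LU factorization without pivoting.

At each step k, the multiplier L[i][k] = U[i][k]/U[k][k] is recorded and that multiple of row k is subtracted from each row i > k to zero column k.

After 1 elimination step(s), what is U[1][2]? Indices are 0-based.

U[1][2] = 2

[col 0] pivot 8
  R1 -= 9*R0 → (0, 2, 2, 9)  (L[1][0] := 9)
  R2 -= 3*R0 → (0, 6, 8, 2)  (L[2][0] := 3)
  R3 -= 2*R0 → (0, 8, 6, 7)  (L[3][0] := 2)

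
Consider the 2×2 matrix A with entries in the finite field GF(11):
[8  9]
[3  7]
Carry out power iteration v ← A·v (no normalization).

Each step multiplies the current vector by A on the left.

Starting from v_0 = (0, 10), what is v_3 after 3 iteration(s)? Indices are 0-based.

v_3 = (7, 9)

v_0 = (0, 10).
v_1 = A·v_0 = (2, 4).
v_2 = A·v_1 = (8, 1).
v_3 = A·v_2 = (7, 9).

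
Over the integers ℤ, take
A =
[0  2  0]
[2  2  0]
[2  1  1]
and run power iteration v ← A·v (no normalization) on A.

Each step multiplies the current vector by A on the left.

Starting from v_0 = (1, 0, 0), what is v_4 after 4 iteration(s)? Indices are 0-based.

v_4 = (32, 48, 48)

v_0 = (1, 0, 0).
v_1 = A·v_0 = (0, 2, 2).
v_2 = A·v_1 = (4, 4, 4).
v_3 = A·v_2 = (8, 16, 16).
v_4 = A·v_3 = (32, 48, 48).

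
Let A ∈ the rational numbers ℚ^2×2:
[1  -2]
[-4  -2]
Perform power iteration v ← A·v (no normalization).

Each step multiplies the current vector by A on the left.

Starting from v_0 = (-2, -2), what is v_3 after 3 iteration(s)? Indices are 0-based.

v_3 = (42, 152)

v_0 = (-2, -2).
v_1 = A·v_0 = (2, 12).
v_2 = A·v_1 = (-22, -32).
v_3 = A·v_2 = (42, 152).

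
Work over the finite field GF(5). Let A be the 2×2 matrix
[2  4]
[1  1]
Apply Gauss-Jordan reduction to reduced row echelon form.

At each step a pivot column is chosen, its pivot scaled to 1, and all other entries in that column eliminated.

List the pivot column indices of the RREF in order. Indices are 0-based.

[1] R0 /= 2  ⇒  (1, 2)
     R1 -= 1·R0  ⇒  (0, 4)
[2] R1 /= 4  ⇒  (0, 1)
     R0 -= 2·R1  ⇒  (1, 0)

pivot columns: 0, 1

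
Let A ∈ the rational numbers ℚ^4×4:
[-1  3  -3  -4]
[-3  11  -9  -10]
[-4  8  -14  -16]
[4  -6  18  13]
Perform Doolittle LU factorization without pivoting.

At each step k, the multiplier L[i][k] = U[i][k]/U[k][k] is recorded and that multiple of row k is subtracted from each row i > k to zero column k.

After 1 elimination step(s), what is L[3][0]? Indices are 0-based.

L[3][0] = -4

k=0: U[0][0]=-1
  eliminate (1,0): mult=3, new row 1: (0, 2, 0, 2); set L[1][0]=3
  eliminate (2,0): mult=4, new row 2: (0, -4, -2, 0); set L[2][0]=4
  eliminate (3,0): mult=-4, new row 3: (0, 6, 6, -3); set L[3][0]=-4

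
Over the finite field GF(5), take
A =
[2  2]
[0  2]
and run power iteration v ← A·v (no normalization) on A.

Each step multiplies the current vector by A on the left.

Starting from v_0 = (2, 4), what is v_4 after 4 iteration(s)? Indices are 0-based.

v_4 = (3, 4)

v_0 = (2, 4).
v_1 = A·v_0 = (2, 3).
v_2 = A·v_1 = (0, 1).
v_3 = A·v_2 = (2, 2).
v_4 = A·v_3 = (3, 4).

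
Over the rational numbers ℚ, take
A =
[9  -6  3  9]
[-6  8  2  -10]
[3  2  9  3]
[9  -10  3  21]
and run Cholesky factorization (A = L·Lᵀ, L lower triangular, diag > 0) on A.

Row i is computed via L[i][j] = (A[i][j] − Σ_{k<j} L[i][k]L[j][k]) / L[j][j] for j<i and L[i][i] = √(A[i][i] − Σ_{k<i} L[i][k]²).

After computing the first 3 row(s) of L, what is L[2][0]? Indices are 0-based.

L[2][0] = 1

Step 1: L[0][0] = √(9) = 3.
  L[1][0] = (-6) / L[0][0] = -2.
Step 2: L[1][1] = √(4) = 2.
  L[2][0] = (3) / L[0][0] = 1.
  L[2][1] = (4) / L[1][1] = 2.
Step 3: L[2][2] = √(4) = 2.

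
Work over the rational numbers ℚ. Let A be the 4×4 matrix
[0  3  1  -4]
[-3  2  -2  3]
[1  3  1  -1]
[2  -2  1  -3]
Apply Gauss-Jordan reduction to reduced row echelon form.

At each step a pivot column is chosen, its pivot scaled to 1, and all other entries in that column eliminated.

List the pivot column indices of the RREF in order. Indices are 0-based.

pivot columns: 0, 1, 2, 3

[1] R0 <-> R1
[1] R0 /= -3  ⇒  (1, -2/3, 2/3, -1)
     R2 -= 1·R0  ⇒  (0, 11/3, 1/3, 0)
     R3 -= 2·R0  ⇒  (0, -2/3, -1/3, -1)
[2] R1 /= 3  ⇒  (0, 1, 1/3, -4/3)
     R0 -= -2/3·R1  ⇒  (1, 0, 8/9, -17/9)
     R2 -= 11/3·R1  ⇒  (0, 0, -8/9, 44/9)
     R3 -= -2/3·R1  ⇒  (0, 0, -1/9, -17/9)
[3] R2 /= -8/9  ⇒  (0, 0, 1, -11/2)
     R0 -= 8/9·R2  ⇒  (1, 0, 0, 3)
     R1 -= 1/3·R2  ⇒  (0, 1, 0, 1/2)
     R3 -= -1/9·R2  ⇒  (0, 0, 0, -5/2)
[4] R3 /= -5/2  ⇒  (0, 0, 0, 1)
     R0 -= 3·R3  ⇒  (1, 0, 0, 0)
     R1 -= 1/2·R3  ⇒  (0, 1, 0, 0)
     R2 -= -11/2·R3  ⇒  (0, 0, 1, 0)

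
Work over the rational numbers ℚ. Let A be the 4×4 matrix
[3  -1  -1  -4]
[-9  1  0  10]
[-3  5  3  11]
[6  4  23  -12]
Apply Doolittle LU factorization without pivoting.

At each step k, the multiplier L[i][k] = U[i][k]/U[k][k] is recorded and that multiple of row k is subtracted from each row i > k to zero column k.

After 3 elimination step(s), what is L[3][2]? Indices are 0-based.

Step 1: pivot at (0,0) is 3.
  row1 ← row1 − (-3)·row0  ⇒  L[1][0]=-3, U row1=(0, -2, -3, -2)
  row2 ← row2 − (-1)·row0  ⇒  L[2][0]=-1, U row2=(0, 4, 2, 7)
  row3 ← row3 − (2)·row0  ⇒  L[3][0]=2, U row3=(0, 6, 25, -4)
Step 2: pivot at (1,1) is -2.
  row2 ← row2 − (-2)·row1  ⇒  L[2][1]=-2, U row2=(0, 0, -4, 3)
  row3 ← row3 − (-3)·row1  ⇒  L[3][1]=-3, U row3=(0, 0, 16, -10)
Step 3: pivot at (2,2) is -4.
  row3 ← row3 − (-4)·row2  ⇒  L[3][2]=-4, U row3=(0, 0, 0, 2)

L[3][2] = -4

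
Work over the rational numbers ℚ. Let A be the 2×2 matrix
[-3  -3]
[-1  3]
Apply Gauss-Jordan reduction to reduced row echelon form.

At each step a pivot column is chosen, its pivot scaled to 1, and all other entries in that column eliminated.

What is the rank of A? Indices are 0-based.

pivot(0,0)=-3: scale R0 → (1, 1)
  clear (1,0): R1 −= (-1)R0 → (0, 4)
pivot(1,1)=4: scale R1 → (0, 1)
  clear (0,1): R0 −= (1)R1 → (1, 0)

rank = 2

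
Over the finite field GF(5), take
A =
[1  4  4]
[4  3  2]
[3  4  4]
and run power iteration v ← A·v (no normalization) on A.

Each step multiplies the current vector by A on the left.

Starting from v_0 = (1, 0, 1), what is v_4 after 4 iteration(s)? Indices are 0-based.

v_4 = (3, 0, 4)

v_0 = (1, 0, 1).
v_1 = A·v_0 = (0, 1, 2).
v_2 = A·v_1 = (2, 2, 2).
v_3 = A·v_2 = (3, 3, 2).
v_4 = A·v_3 = (3, 0, 4).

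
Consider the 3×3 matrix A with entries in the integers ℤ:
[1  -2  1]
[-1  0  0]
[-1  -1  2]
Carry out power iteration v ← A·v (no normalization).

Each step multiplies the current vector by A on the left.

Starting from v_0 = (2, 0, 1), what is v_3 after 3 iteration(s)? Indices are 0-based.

v_0 = (2, 0, 1).
v_1 = A·v_0 = (3, -2, 0).
v_2 = A·v_1 = (7, -3, -1).
v_3 = A·v_2 = (12, -7, -6).

v_3 = (12, -7, -6)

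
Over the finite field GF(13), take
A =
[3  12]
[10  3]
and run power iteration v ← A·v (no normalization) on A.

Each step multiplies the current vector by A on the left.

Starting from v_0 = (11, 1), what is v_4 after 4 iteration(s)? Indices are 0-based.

v_0 = (11, 1).
v_1 = A·v_0 = (6, 9).
v_2 = A·v_1 = (9, 9).
v_3 = A·v_2 = (5, 0).
v_4 = A·v_3 = (2, 11).

v_4 = (2, 11)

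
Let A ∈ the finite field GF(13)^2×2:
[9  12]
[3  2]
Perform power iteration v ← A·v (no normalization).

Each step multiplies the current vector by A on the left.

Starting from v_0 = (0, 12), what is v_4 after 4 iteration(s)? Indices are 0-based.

v_4 = (11, 11)

v_0 = (0, 12).
v_1 = A·v_0 = (1, 11).
v_2 = A·v_1 = (11, 12).
v_3 = A·v_2 = (9, 5).
v_4 = A·v_3 = (11, 11).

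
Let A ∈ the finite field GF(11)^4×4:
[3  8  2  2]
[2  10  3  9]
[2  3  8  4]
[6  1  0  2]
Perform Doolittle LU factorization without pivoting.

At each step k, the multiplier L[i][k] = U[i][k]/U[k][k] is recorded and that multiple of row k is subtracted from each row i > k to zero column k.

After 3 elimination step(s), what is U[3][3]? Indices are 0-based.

Step 1: pivot at (0,0) is 3.
  row1 ← row1 − (8)·row0  ⇒  L[1][0]=8, U row1=(0, 1, 9, 4)
  row2 ← row2 − (8)·row0  ⇒  L[2][0]=8, U row2=(0, 5, 3, 10)
  row3 ← row3 − (2)·row0  ⇒  L[3][0]=2, U row3=(0, 7, 7, 9)
Step 2: pivot at (1,1) is 1.
  row2 ← row2 − (5)·row1  ⇒  L[2][1]=5, U row2=(0, 0, 2, 1)
  row3 ← row3 − (7)·row1  ⇒  L[3][1]=7, U row3=(0, 0, 10, 3)
Step 3: pivot at (2,2) is 2.
  row3 ← row3 − (5)·row2  ⇒  L[3][2]=5, U row3=(0, 0, 0, 9)

U[3][3] = 9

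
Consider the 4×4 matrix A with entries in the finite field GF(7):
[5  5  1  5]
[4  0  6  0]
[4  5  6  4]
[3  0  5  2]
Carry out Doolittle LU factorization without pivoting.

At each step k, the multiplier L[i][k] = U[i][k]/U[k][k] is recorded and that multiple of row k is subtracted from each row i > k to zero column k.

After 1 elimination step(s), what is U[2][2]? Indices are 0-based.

U[2][2] = 1

k=0: U[0][0]=5
  eliminate (1,0): mult=5, new row 1: (0, 3, 1, 3); set L[1][0]=5
  eliminate (2,0): mult=5, new row 2: (0, 1, 1, 0); set L[2][0]=5
  eliminate (3,0): mult=2, new row 3: (0, 4, 3, 6); set L[3][0]=2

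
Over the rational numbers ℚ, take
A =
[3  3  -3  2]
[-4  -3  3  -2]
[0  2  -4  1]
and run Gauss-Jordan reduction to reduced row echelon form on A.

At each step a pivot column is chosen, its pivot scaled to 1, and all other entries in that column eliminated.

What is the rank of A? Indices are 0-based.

rank = 3

[1] R0 /= 3  ⇒  (1, 1, -1, 2/3)
     R1 -= -4·R0  ⇒  (0, 1, -1, 2/3)
[2] R1 /= 1  ⇒  (0, 1, -1, 2/3)
     R0 -= 1·R1  ⇒  (1, 0, 0, 0)
     R2 -= 2·R1  ⇒  (0, 0, -2, -1/3)
[3] R2 /= -2  ⇒  (0, 0, 1, 1/6)
     R1 -= -1·R2  ⇒  (0, 1, 0, 5/6)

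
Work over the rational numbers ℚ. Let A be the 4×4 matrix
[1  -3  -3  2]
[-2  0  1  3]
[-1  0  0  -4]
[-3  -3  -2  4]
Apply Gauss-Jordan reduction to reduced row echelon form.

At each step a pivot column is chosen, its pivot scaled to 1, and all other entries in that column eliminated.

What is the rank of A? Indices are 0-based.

[1] R0 /= 1  ⇒  (1, -3, -3, 2)
     R1 -= -2·R0  ⇒  (0, -6, -5, 7)
     R2 -= -1·R0  ⇒  (0, -3, -3, -2)
     R3 -= -3·R0  ⇒  (0, -12, -11, 10)
[2] R1 /= -6  ⇒  (0, 1, 5/6, -7/6)
     R0 -= -3·R1  ⇒  (1, 0, -1/2, -3/2)
     R2 -= -3·R1  ⇒  (0, 0, -1/2, -11/2)
     R3 -= -12·R1  ⇒  (0, 0, -1, -4)
[3] R2 /= -1/2  ⇒  (0, 0, 1, 11)
     R0 -= -1/2·R2  ⇒  (1, 0, 0, 4)
     R1 -= 5/6·R2  ⇒  (0, 1, 0, -31/3)
     R3 -= -1·R2  ⇒  (0, 0, 0, 7)
[4] R3 /= 7  ⇒  (0, 0, 0, 1)
     R0 -= 4·R3  ⇒  (1, 0, 0, 0)
     R1 -= -31/3·R3  ⇒  (0, 1, 0, 0)
     R2 -= 11·R3  ⇒  (0, 0, 1, 0)

rank = 4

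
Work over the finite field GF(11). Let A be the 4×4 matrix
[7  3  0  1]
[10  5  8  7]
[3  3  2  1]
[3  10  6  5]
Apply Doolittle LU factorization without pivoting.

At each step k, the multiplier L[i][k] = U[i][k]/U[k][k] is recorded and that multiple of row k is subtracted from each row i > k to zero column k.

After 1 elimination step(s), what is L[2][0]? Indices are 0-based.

[col 0] pivot 7
  R1 -= 3*R0 → (0, 7, 8, 4)  (L[1][0] := 3)
  R2 -= 2*R0 → (0, 8, 2, 10)  (L[2][0] := 2)
  R3 -= 2*R0 → (0, 4, 6, 3)  (L[3][0] := 2)

L[2][0] = 2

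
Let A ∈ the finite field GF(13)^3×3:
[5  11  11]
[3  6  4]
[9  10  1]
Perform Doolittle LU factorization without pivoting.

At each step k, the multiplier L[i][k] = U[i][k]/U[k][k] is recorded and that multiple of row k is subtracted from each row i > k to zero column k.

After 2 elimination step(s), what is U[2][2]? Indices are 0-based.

Step 1: pivot at (0,0) is 5.
  row1 ← row1 − (11)·row0  ⇒  L[1][0]=11, U row1=(0, 2, 0)
  row2 ← row2 − (7)·row0  ⇒  L[2][0]=7, U row2=(0, 11, 2)
Step 2: pivot at (1,1) is 2.
  row2 ← row2 − (12)·row1  ⇒  L[2][1]=12, U row2=(0, 0, 2)

U[2][2] = 2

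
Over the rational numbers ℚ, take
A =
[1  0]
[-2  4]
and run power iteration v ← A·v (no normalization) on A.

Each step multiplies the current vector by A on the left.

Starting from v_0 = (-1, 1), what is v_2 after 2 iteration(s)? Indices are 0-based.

v_0 = (-1, 1).
v_1 = A·v_0 = (-1, 6).
v_2 = A·v_1 = (-1, 26).

v_2 = (-1, 26)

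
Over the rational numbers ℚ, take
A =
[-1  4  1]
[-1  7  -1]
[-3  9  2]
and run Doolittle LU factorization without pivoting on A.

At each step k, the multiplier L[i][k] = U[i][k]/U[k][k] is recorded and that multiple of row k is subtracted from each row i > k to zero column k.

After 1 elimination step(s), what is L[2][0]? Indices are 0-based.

L[2][0] = 3

[col 0] pivot -1
  R1 -= 1*R0 → (0, 3, -2)  (L[1][0] := 1)
  R2 -= 3*R0 → (0, -3, -1)  (L[2][0] := 3)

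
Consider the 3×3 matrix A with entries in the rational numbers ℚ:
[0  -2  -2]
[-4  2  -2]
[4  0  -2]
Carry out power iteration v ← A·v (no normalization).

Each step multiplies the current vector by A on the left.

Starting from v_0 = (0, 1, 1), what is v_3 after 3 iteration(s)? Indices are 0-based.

v_0 = (0, 1, 1).
v_1 = A·v_0 = (-4, 0, -2).
v_2 = A·v_1 = (4, 20, -12).
v_3 = A·v_2 = (-16, 48, 40).

v_3 = (-16, 48, 40)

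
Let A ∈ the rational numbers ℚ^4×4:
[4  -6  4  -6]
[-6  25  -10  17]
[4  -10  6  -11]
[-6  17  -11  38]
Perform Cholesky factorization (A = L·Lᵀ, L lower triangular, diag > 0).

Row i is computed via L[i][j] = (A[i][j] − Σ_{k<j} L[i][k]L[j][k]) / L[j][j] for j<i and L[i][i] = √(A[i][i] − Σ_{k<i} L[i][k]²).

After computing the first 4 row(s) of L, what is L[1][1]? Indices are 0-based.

L[1][1] = 4

Step 1: L[0][0] = √(4) = 2.
  L[1][0] = (-6) / L[0][0] = -3.
Step 2: L[1][1] = √(16) = 4.
  L[2][0] = (4) / L[0][0] = 2.
  L[2][1] = (-4) / L[1][1] = -1.
Step 3: L[2][2] = √(1) = 1.
  L[3][0] = (-6) / L[0][0] = -3.
  L[3][1] = (8) / L[1][1] = 2.
  L[3][2] = (-3) / L[2][2] = -3.
Step 4: L[3][3] = √(16) = 4.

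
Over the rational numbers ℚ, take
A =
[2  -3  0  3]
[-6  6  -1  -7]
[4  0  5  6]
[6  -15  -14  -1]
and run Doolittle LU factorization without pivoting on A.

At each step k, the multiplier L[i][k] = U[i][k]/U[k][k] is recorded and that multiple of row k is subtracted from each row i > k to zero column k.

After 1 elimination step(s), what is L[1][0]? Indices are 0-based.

L[1][0] = -3

k=0: U[0][0]=2
  eliminate (1,0): mult=-3, new row 1: (0, -3, -1, 2); set L[1][0]=-3
  eliminate (2,0): mult=2, new row 2: (0, 6, 5, 0); set L[2][0]=2
  eliminate (3,0): mult=3, new row 3: (0, -6, -14, -10); set L[3][0]=3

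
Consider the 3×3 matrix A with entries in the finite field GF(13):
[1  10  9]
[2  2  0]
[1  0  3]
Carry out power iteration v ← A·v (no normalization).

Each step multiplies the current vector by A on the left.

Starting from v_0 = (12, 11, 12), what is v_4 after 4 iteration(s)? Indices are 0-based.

v_0 = (12, 11, 12).
v_1 = A·v_0 = (9, 7, 9).
v_2 = A·v_1 = (4, 6, 10).
v_3 = A·v_2 = (11, 7, 8).
v_4 = A·v_3 = (10, 10, 9).

v_4 = (10, 10, 9)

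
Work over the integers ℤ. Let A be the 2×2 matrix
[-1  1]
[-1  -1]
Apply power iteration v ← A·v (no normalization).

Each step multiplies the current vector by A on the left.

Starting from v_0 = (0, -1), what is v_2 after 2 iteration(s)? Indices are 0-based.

v_0 = (0, -1).
v_1 = A·v_0 = (-1, 1).
v_2 = A·v_1 = (2, 0).

v_2 = (2, 0)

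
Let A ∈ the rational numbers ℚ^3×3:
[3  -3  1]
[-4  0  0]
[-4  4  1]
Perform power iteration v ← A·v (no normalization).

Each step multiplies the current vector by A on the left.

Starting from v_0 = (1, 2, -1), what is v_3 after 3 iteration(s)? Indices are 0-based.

v_3 = (-36, -12, 55)

v_0 = (1, 2, -1).
v_1 = A·v_0 = (-4, -4, 3).
v_2 = A·v_1 = (3, 16, 3).
v_3 = A·v_2 = (-36, -12, 55).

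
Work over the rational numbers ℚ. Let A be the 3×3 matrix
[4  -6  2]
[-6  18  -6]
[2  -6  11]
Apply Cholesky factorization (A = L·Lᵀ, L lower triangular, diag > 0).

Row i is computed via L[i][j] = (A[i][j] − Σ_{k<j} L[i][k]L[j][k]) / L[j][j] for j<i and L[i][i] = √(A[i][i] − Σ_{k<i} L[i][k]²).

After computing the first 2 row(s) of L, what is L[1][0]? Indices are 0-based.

L[1][0] = -3

Step 1: L[0][0] = √(4) = 2.
  L[1][0] = (-6) / L[0][0] = -3.
Step 2: L[1][1] = √(9) = 3.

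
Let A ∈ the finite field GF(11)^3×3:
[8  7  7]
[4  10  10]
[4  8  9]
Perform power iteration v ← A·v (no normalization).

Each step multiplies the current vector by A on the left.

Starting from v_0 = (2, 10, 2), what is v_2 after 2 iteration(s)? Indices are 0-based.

v_0 = (2, 10, 2).
v_1 = A·v_0 = (1, 7, 7).
v_2 = A·v_1 = (7, 1, 2).

v_2 = (7, 1, 2)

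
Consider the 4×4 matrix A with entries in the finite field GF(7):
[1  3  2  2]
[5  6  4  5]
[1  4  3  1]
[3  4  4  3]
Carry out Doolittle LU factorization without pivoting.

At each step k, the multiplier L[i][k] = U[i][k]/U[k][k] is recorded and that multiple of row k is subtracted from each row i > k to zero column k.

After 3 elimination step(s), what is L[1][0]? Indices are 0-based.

[col 0] pivot 1
  R1 -= 5*R0 → (0, 5, 1, 2)  (L[1][0] := 5)
  R2 -= 1*R0 → (0, 1, 1, 6)  (L[2][0] := 1)
  R3 -= 3*R0 → (0, 2, 5, 4)  (L[3][0] := 3)
[col 1] pivot 5
  R2 -= 3*R1 → (0, 0, 5, 0)  (L[2][1] := 3)
  R3 -= 6*R1 → (0, 0, 6, 6)  (L[3][1] := 6)
[col 2] pivot 5
  R3 -= 4*R2 → (0, 0, 0, 6)  (L[3][2] := 4)

L[1][0] = 5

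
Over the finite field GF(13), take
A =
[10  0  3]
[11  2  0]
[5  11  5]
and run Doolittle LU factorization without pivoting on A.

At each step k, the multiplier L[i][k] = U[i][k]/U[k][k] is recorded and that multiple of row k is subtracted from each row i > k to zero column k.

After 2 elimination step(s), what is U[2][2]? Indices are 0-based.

U[2][2] = 8

[col 0] pivot 10
  R1 -= 5*R0 → (0, 2, 11)  (L[1][0] := 5)
  R2 -= 7*R0 → (0, 11, 10)  (L[2][0] := 7)
[col 1] pivot 2
  R2 -= 12*R1 → (0, 0, 8)  (L[2][1] := 12)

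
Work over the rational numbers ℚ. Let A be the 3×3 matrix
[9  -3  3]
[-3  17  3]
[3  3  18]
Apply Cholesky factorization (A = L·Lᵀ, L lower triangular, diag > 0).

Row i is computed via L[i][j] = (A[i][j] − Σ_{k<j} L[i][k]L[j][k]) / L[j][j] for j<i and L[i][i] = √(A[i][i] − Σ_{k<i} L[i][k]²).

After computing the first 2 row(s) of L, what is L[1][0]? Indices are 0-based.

L[1][0] = -1

Step 1: L[0][0] = √(9) = 3.
  L[1][0] = (-3) / L[0][0] = -1.
Step 2: L[1][1] = √(16) = 4.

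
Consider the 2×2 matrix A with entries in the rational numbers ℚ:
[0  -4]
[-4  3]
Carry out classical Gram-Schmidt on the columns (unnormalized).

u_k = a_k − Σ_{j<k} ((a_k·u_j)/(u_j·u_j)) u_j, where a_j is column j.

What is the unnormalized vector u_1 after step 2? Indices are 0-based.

u_1 = (-4, 0)

Step 1: u_0 = a_0 = (0, -4).
Step 2: u_1 = a_1 − (-3/4)·u_0 = (-4, 0).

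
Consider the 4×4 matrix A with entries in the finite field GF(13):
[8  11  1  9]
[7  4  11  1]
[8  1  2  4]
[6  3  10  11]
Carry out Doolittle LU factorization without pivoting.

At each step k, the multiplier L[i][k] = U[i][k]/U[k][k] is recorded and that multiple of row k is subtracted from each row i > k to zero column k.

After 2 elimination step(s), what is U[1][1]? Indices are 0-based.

U[1][1] = 9

[col 0] pivot 8
  R1 -= 9*R0 → (0, 9, 2, 11)  (L[1][0] := 9)
  R2 -= 1*R0 → (0, 3, 1, 8)  (L[2][0] := 1)
  R3 -= 4*R0 → (0, 11, 6, 1)  (L[3][0] := 4)
[col 1] pivot 9
  R2 -= 9*R1 → (0, 0, 9, 0)  (L[2][1] := 9)
  R3 -= 7*R1 → (0, 0, 5, 2)  (L[3][1] := 7)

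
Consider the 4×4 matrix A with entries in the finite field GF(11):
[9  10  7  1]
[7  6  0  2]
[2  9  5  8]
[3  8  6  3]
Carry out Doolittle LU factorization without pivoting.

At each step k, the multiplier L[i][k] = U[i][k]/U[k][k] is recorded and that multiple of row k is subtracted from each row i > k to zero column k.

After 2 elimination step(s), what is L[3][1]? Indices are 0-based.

L[3][1] = 7

k=0: U[0][0]=9
  eliminate (1,0): mult=2, new row 1: (0, 8, 8, 0); set L[1][0]=2
  eliminate (2,0): mult=10, new row 2: (0, 8, 1, 9); set L[2][0]=10
  eliminate (3,0): mult=4, new row 3: (0, 1, 0, 10); set L[3][0]=4
k=1: U[1][1]=8
  eliminate (2,1): mult=1, new row 2: (0, 0, 4, 9); set L[2][1]=1
  eliminate (3,1): mult=7, new row 3: (0, 0, 10, 10); set L[3][1]=7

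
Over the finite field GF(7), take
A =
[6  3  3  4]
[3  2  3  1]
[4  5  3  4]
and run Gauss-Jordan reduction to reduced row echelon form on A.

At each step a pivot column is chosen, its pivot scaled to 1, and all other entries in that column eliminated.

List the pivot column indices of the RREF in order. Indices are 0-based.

pivot columns: 0, 1, 2

[1] R0 /= 6  ⇒  (1, 4, 4, 3)
     R1 -= 3·R0  ⇒  (0, 4, 5, 6)
     R2 -= 4·R0  ⇒  (0, 3, 1, 6)
[2] R1 /= 4  ⇒  (0, 1, 3, 5)
     R0 -= 4·R1  ⇒  (1, 0, 6, 4)
     R2 -= 3·R1  ⇒  (0, 0, 6, 5)
[3] R2 /= 6  ⇒  (0, 0, 1, 2)
     R0 -= 6·R2  ⇒  (1, 0, 0, 6)
     R1 -= 3·R2  ⇒  (0, 1, 0, 6)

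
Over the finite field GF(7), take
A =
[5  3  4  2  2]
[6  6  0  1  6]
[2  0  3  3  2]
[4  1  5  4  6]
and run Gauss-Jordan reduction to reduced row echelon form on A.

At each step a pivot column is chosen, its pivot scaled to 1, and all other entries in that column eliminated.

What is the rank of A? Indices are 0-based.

rank = 4

pivot(0,0)=5: scale R0 → (1, 2, 5, 6, 6)
  clear (1,0): R1 −= (6)R0 → (0, 1, 5, 0, 5)
  clear (2,0): R2 −= (2)R0 → (0, 3, 0, 5, 4)
  clear (3,0): R3 −= (4)R0 → (0, 0, 6, 1, 3)
pivot(1,1)=1: scale R1 → (0, 1, 5, 0, 5)
  clear (0,1): R0 −= (2)R1 → (1, 0, 2, 6, 3)
  clear (2,1): R2 −= (3)R1 → (0, 0, 6, 5, 3)
pivot(2,2)=6: scale R2 → (0, 0, 1, 2, 4)
  clear (0,2): R0 −= (2)R2 → (1, 0, 0, 2, 2)
  clear (1,2): R1 −= (5)R2 → (0, 1, 0, 4, 6)
  clear (3,2): R3 −= (6)R2 → (0, 0, 0, 3, 0)
pivot(3,3)=3: scale R3 → (0, 0, 0, 1, 0)
  clear (0,3): R0 −= (2)R3 → (1, 0, 0, 0, 2)
  clear (1,3): R1 −= (4)R3 → (0, 1, 0, 0, 6)
  clear (2,3): R2 −= (2)R3 → (0, 0, 1, 0, 4)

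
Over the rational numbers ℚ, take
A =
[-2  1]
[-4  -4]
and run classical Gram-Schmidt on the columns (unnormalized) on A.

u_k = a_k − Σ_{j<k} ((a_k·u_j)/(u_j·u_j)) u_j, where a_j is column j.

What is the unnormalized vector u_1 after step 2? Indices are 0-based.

u_1 = (12/5, -6/5)

Step 1: u_0 = a_0 = (-2, -4).
Step 2: u_1 = a_1 − (7/10)·u_0 = (12/5, -6/5).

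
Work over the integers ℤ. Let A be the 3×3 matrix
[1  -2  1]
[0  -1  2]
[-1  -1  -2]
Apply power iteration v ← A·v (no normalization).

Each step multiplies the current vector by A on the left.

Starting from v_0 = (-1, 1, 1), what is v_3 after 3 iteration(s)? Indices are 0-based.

v_3 = (9, 15, 1)

v_0 = (-1, 1, 1).
v_1 = A·v_0 = (-2, 1, -2).
v_2 = A·v_1 = (-6, -5, 5).
v_3 = A·v_2 = (9, 15, 1).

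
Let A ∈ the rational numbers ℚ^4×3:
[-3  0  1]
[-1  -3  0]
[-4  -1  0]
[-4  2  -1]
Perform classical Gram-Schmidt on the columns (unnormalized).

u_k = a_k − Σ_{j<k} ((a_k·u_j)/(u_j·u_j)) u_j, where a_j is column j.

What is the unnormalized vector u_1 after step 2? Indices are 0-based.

Step 1: u_0 = a_0 = (-3, -1, -4, -4).
Step 2: u_1 = a_1 − (-1/42)·u_0 = (-1/14, -127/42, -23/21, 40/21).

u_1 = (-1/14, -127/42, -23/21, 40/21)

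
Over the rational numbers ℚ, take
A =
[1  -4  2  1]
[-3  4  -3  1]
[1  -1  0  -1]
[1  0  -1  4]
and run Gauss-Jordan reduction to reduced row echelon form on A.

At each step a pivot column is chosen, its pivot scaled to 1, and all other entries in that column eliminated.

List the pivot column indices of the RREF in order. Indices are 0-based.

pivot columns: 0, 1, 2, 3

step 1: normalize row 0 (÷1) = (1, -4, 2, 1)
  row 1: subtract -3×row0 = (0, -8, 3, 4)
  row 2: subtract 1×row0 = (0, 3, -2, -2)
  row 3: subtract 1×row0 = (0, 4, -3, 3)
step 2: normalize row 1 (÷-8) = (0, 1, -3/8, -1/2)
  row 0: subtract -4×row1 = (1, 0, 1/2, -1)
  row 2: subtract 3×row1 = (0, 0, -7/8, -1/2)
  row 3: subtract 4×row1 = (0, 0, -3/2, 5)
step 3: normalize row 2 (÷-7/8) = (0, 0, 1, 4/7)
  row 0: subtract 1/2×row2 = (1, 0, 0, -9/7)
  row 1: subtract -3/8×row2 = (0, 1, 0, -2/7)
  row 3: subtract -3/2×row2 = (0, 0, 0, 41/7)
step 4: normalize row 3 (÷41/7) = (0, 0, 0, 1)
  row 0: subtract -9/7×row3 = (1, 0, 0, 0)
  row 1: subtract -2/7×row3 = (0, 1, 0, 0)
  row 2: subtract 4/7×row3 = (0, 0, 1, 0)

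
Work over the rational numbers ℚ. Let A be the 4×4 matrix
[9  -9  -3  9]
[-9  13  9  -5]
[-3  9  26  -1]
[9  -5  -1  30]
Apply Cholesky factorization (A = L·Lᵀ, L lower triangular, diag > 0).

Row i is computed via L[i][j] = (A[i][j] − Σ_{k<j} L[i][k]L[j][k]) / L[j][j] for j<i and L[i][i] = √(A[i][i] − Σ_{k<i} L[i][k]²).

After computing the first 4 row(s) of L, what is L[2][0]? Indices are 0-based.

L[2][0] = -1

Step 1: L[0][0] = √(9) = 3.
  L[1][0] = (-9) / L[0][0] = -3.
Step 2: L[1][1] = √(4) = 2.
  L[2][0] = (-3) / L[0][0] = -1.
  L[2][1] = (6) / L[1][1] = 3.
Step 3: L[2][2] = √(16) = 4.
  L[3][0] = (9) / L[0][0] = 3.
  L[3][1] = (4) / L[1][1] = 2.
  L[3][2] = (-4) / L[2][2] = -1.
Step 4: L[3][3] = √(16) = 4.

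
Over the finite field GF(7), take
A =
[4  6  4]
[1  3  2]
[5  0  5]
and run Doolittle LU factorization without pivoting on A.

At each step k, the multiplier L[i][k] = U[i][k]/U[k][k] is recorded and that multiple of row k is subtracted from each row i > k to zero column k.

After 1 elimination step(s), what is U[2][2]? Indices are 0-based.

U[2][2] = 0

[col 0] pivot 4
  R1 -= 2*R0 → (0, 5, 1)  (L[1][0] := 2)
  R2 -= 3*R0 → (0, 3, 0)  (L[2][0] := 3)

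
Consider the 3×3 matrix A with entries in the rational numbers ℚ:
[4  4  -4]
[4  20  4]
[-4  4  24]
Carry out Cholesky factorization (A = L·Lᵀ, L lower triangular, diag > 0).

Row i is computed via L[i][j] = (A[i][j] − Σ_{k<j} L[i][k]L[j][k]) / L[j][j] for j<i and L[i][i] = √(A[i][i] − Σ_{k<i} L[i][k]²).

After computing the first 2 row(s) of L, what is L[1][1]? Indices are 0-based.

Step 1: L[0][0] = √(4) = 2.
  L[1][0] = (4) / L[0][0] = 2.
Step 2: L[1][1] = √(16) = 4.

L[1][1] = 4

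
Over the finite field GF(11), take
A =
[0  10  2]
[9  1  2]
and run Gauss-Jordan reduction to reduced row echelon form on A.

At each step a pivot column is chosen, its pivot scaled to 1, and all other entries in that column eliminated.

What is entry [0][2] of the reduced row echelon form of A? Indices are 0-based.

M[0][2] = 9

step 1: exchange rows 0,1
step 1: normalize row 0 (÷9) = (1, 5, 10)
step 2: normalize row 1 (÷10) = (0, 1, 9)
  row 0: subtract 5×row1 = (1, 0, 9)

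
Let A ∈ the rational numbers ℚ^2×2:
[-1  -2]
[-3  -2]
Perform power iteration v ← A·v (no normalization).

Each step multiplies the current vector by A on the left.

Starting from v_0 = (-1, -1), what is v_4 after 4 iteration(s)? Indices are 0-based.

v_0 = (-1, -1).
v_1 = A·v_0 = (3, 5).
v_2 = A·v_1 = (-13, -19).
v_3 = A·v_2 = (51, 77).
v_4 = A·v_3 = (-205, -307).

v_4 = (-205, -307)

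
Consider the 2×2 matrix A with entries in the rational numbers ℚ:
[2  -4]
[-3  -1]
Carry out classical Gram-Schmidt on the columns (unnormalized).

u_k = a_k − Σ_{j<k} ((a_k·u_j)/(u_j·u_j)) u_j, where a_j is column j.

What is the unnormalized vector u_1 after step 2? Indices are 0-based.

Step 1: u_0 = a_0 = (2, -3).
Step 2: u_1 = a_1 − (-5/13)·u_0 = (-42/13, -28/13).

u_1 = (-42/13, -28/13)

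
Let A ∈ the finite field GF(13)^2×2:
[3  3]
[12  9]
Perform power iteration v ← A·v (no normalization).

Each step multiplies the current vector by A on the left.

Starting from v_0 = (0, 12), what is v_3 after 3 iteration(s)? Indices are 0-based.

v_0 = (0, 12).
v_1 = A·v_0 = (10, 4).
v_2 = A·v_1 = (3, 0).
v_3 = A·v_2 = (9, 10).

v_3 = (9, 10)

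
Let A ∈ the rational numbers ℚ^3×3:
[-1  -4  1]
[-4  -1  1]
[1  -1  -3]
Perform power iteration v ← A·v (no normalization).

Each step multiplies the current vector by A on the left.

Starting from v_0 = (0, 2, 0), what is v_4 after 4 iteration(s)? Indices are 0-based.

v_4 = (476, 638, 0)

v_0 = (0, 2, 0).
v_1 = A·v_0 = (-8, -2, -2).
v_2 = A·v_1 = (14, 32, 0).
v_3 = A·v_2 = (-142, -88, -18).
v_4 = A·v_3 = (476, 638, 0).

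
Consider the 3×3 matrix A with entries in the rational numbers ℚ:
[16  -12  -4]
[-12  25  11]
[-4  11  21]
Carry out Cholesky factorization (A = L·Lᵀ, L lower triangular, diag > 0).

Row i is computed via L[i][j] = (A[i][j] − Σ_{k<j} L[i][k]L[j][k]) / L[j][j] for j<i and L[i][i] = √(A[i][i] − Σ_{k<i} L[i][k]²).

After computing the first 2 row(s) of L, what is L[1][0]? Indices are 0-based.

Step 1: L[0][0] = √(16) = 4.
  L[1][0] = (-12) / L[0][0] = -3.
Step 2: L[1][1] = √(16) = 4.

L[1][0] = -3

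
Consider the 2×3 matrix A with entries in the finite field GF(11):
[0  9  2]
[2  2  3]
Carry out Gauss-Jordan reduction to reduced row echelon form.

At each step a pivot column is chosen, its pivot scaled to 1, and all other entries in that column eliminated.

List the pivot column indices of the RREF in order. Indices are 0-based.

[1] R0 <-> R1
[1] R0 /= 2  ⇒  (1, 1, 7)
[2] R1 /= 9  ⇒  (0, 1, 10)
     R0 -= 1·R1  ⇒  (1, 0, 8)

pivot columns: 0, 1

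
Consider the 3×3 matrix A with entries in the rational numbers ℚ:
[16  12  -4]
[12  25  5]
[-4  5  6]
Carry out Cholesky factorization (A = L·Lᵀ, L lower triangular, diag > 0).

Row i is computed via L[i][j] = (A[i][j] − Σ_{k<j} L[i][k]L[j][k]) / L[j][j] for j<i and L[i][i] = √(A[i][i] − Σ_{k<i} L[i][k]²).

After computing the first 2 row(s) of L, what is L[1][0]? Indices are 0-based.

Step 1: L[0][0] = √(16) = 4.
  L[1][0] = (12) / L[0][0] = 3.
Step 2: L[1][1] = √(16) = 4.

L[1][0] = 3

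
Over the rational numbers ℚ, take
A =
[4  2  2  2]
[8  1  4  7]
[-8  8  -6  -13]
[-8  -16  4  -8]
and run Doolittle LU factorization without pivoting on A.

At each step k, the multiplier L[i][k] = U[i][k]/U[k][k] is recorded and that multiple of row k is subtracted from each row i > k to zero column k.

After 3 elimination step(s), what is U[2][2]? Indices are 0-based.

U[2][2] = -2

k=0: U[0][0]=4
  eliminate (1,0): mult=2, new row 1: (0, -3, 0, 3); set L[1][0]=2
  eliminate (2,0): mult=-2, new row 2: (0, 12, -2, -9); set L[2][0]=-2
  eliminate (3,0): mult=-2, new row 3: (0, -12, 8, -4); set L[3][0]=-2
k=1: U[1][1]=-3
  eliminate (2,1): mult=-4, new row 2: (0, 0, -2, 3); set L[2][1]=-4
  eliminate (3,1): mult=4, new row 3: (0, 0, 8, -16); set L[3][1]=4
k=2: U[2][2]=-2
  eliminate (3,2): mult=-4, new row 3: (0, 0, 0, -4); set L[3][2]=-4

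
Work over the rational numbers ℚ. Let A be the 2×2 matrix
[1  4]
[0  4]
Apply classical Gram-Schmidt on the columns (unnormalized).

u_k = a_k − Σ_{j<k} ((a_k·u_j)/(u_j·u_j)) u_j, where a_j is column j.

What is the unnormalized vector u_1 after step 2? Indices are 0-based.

Step 1: u_0 = a_0 = (1, 0).
Step 2: u_1 = a_1 − (4)·u_0 = (0, 4).

u_1 = (0, 4)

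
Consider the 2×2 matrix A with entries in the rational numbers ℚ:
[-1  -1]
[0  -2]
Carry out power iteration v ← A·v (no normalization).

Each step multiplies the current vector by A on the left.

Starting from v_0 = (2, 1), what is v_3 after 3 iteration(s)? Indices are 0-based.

v_3 = (-9, -8)

v_0 = (2, 1).
v_1 = A·v_0 = (-3, -2).
v_2 = A·v_1 = (5, 4).
v_3 = A·v_2 = (-9, -8).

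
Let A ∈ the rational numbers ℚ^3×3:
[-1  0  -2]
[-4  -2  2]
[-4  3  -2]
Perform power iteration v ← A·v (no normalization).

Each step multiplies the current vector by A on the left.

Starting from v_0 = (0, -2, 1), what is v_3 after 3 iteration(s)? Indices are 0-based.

v_3 = (-102, 52, -216)

v_0 = (0, -2, 1).
v_1 = A·v_0 = (-2, 6, -8).
v_2 = A·v_1 = (18, -20, 42).
v_3 = A·v_2 = (-102, 52, -216).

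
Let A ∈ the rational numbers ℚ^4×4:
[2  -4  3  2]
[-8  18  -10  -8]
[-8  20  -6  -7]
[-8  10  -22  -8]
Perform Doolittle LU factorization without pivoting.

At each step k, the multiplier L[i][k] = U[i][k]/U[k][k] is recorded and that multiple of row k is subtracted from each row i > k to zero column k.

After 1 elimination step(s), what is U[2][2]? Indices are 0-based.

Step 1: pivot at (0,0) is 2.
  row1 ← row1 − (-4)·row0  ⇒  L[1][0]=-4, U row1=(0, 2, 2, 0)
  row2 ← row2 − (-4)·row0  ⇒  L[2][0]=-4, U row2=(0, 4, 6, 1)
  row3 ← row3 − (-4)·row0  ⇒  L[3][0]=-4, U row3=(0, -6, -10, 0)

U[2][2] = 6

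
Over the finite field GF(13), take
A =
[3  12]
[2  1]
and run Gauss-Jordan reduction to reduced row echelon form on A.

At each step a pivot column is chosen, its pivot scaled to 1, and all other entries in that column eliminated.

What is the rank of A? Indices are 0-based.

pivot(0,0)=3: scale R0 → (1, 4)
  clear (1,0): R1 −= (2)R0 → (0, 6)
pivot(1,1)=6: scale R1 → (0, 1)
  clear (0,1): R0 −= (4)R1 → (1, 0)

rank = 2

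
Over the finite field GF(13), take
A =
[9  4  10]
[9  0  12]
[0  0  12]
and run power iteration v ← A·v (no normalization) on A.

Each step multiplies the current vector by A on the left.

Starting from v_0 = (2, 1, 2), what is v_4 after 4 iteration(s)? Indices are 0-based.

v_0 = (2, 1, 2).
v_1 = A·v_0 = (3, 3, 11).
v_2 = A·v_1 = (6, 3, 2).
v_3 = A·v_2 = (8, 0, 11).
v_4 = A·v_3 = (0, 9, 2).

v_4 = (0, 9, 2)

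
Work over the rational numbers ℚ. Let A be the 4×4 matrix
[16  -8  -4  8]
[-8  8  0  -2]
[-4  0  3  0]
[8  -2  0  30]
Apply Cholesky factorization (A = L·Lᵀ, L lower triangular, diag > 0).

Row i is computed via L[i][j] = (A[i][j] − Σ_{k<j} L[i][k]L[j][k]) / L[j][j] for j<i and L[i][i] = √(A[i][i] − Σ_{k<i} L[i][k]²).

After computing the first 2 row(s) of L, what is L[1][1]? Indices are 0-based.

L[1][1] = 2

Step 1: L[0][0] = √(16) = 4.
  L[1][0] = (-8) / L[0][0] = -2.
Step 2: L[1][1] = √(4) = 2.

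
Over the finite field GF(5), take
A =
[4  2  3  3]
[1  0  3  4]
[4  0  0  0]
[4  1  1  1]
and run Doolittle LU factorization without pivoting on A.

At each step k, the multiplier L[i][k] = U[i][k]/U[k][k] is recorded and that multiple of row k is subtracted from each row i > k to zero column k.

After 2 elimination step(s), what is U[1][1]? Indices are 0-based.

[col 0] pivot 4
  R1 -= 4*R0 → (0, 2, 1, 2)  (L[1][0] := 4)
  R2 -= 1*R0 → (0, 3, 2, 2)  (L[2][0] := 1)
  R3 -= 1*R0 → (0, 4, 3, 3)  (L[3][0] := 1)
[col 1] pivot 2
  R2 -= 4*R1 → (0, 0, 3, 4)  (L[2][1] := 4)
  R3 -= 2*R1 → (0, 0, 1, 4)  (L[3][1] := 2)

U[1][1] = 2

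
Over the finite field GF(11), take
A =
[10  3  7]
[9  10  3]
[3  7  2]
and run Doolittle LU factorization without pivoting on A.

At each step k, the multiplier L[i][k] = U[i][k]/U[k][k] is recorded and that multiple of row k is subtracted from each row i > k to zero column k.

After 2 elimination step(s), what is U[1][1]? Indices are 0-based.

U[1][1] = 4

[col 0] pivot 10
  R1 -= 2*R0 → (0, 4, 0)  (L[1][0] := 2)
  R2 -= 8*R0 → (0, 5, 1)  (L[2][0] := 8)
[col 1] pivot 4
  R2 -= 4*R1 → (0, 0, 1)  (L[2][1] := 4)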